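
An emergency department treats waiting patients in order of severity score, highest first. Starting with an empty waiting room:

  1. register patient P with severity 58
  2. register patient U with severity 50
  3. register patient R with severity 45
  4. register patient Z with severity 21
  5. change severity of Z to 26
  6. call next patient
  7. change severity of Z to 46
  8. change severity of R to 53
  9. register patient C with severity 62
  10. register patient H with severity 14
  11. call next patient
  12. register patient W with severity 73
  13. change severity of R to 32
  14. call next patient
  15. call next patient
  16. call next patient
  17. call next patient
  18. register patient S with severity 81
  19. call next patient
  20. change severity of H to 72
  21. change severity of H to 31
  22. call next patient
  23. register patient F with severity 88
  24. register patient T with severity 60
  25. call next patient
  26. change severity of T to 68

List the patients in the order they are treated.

[P, C, W, U, Z, R, S, H, F]

add P (severity 58) → {P:58}
add U (severity 50) → {P:58, U:50}
add R (severity 45) → {P:58, U:50, R:45}
add Z (severity 21) → {P:58, U:50, R:45, Z:21}
update Z to severity 26 → {P:58, U:50, R:45, Z:26}
call next patient → P; now {U:50, R:45, Z:26}
update Z to severity 46 → {U:50, Z:46, R:45}
update R to severity 53 → {R:53, U:50, Z:46}
add C (severity 62) → {C:62, R:53, U:50, Z:46}
add H (severity 14) → {C:62, R:53, U:50, Z:46, H:14}
call next patient → C; now {R:53, U:50, Z:46, H:14}
add W (severity 73) → {W:73, R:53, U:50, Z:46, H:14}
update R to severity 32 → {W:73, U:50, Z:46, R:32, H:14}
call next patient → W; now {U:50, Z:46, R:32, H:14}
call next patient → U; now {Z:46, R:32, H:14}
call next patient → Z; now {R:32, H:14}
call next patient → R; now {H:14}
add S (severity 81) → {S:81, H:14}
call next patient → S; now {H:14}
update H to severity 72 → {H:72}
update H to severity 31 → {H:31}
call next patient → H; now {}
add F (severity 88) → {F:88}
add T (severity 60) → {F:88, T:60}
call next patient → F; now {T:60}
update T to severity 68 → {T:68}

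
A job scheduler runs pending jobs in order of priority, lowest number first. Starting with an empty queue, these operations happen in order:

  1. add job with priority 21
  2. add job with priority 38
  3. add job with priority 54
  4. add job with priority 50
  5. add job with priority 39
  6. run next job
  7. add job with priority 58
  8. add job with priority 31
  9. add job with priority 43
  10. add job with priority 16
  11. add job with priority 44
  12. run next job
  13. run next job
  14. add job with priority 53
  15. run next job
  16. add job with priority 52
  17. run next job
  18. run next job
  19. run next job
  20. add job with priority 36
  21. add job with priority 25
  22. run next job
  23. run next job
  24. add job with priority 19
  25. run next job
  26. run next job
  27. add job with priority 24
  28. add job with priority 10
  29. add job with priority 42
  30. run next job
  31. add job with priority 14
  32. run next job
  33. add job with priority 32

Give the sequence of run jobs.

[21, 16, 31, 38, 39, 43, 44, 25, 36, 19, 50, 10, 14]

insert 21 → {21}
insert 38 → {21, 38}
insert 54 → {21, 38, 54}
insert 50 → {21, 38, 50, 54}
insert 39 → {21, 38, 39, 50, 54}
run next job → 21; now {38, 39, 50, 54}
insert 58 → {38, 39, 50, 54, 58}
insert 31 → {31, 38, 39, 50, 54, 58}
insert 43 → {31, 38, 39, 43, 50, 54, 58}
insert 16 → {16, 31, 38, 39, 43, 50, 54, 58}
insert 44 → {16, 31, 38, 39, 43, 44, 50, 54, 58}
run next job → 16; now {31, 38, 39, 43, 44, 50, 54, 58}
run next job → 31; now {38, 39, 43, 44, 50, 54, 58}
insert 53 → {38, 39, 43, 44, 50, 53, 54, 58}
run next job → 38; now {39, 43, 44, 50, 53, 54, 58}
insert 52 → {39, 43, 44, 50, 52, 53, 54, 58}
run next job → 39; now {43, 44, 50, 52, 53, 54, 58}
run next job → 43; now {44, 50, 52, 53, 54, 58}
run next job → 44; now {50, 52, 53, 54, 58}
insert 36 → {36, 50, 52, 53, 54, 58}
insert 25 → {25, 36, 50, 52, 53, 54, 58}
run next job → 25; now {36, 50, 52, 53, 54, 58}
run next job → 36; now {50, 52, 53, 54, 58}
insert 19 → {19, 50, 52, 53, 54, 58}
run next job → 19; now {50, 52, 53, 54, 58}
run next job → 50; now {52, 53, 54, 58}
insert 24 → {24, 52, 53, 54, 58}
insert 10 → {10, 24, 52, 53, 54, 58}
insert 42 → {10, 24, 42, 52, 53, 54, 58}
run next job → 10; now {24, 42, 52, 53, 54, 58}
insert 14 → {14, 24, 42, 52, 53, 54, 58}
run next job → 14; now {24, 42, 52, 53, 54, 58}
insert 32 → {24, 32, 42, 52, 53, 54, 58}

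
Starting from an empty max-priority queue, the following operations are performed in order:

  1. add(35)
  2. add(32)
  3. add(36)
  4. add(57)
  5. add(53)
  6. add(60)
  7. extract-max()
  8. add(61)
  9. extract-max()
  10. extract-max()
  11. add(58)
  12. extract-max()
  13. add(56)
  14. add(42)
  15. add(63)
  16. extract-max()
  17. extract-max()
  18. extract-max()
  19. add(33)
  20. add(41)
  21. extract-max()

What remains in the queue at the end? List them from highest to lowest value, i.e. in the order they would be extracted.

[41, 36, 35, 33, 32]

insert 35 → {35}
insert 32 → {35, 32}
insert 36 → {36, 35, 32}
insert 57 → {57, 36, 35, 32}
insert 53 → {57, 53, 36, 35, 32}
insert 60 → {60, 57, 53, 36, 35, 32}
extract-max → 60; now {57, 53, 36, 35, 32}
insert 61 → {61, 57, 53, 36, 35, 32}
extract-max → 61; now {57, 53, 36, 35, 32}
extract-max → 57; now {53, 36, 35, 32}
insert 58 → {58, 53, 36, 35, 32}
extract-max → 58; now {53, 36, 35, 32}
insert 56 → {56, 53, 36, 35, 32}
insert 42 → {56, 53, 42, 36, 35, 32}
insert 63 → {63, 56, 53, 42, 36, 35, 32}
extract-max → 63; now {56, 53, 42, 36, 35, 32}
extract-max → 56; now {53, 42, 36, 35, 32}
extract-max → 53; now {42, 36, 35, 32}
insert 33 → {42, 36, 35, 33, 32}
insert 41 → {42, 41, 36, 35, 33, 32}
extract-max → 42; now {41, 36, 35, 33, 32}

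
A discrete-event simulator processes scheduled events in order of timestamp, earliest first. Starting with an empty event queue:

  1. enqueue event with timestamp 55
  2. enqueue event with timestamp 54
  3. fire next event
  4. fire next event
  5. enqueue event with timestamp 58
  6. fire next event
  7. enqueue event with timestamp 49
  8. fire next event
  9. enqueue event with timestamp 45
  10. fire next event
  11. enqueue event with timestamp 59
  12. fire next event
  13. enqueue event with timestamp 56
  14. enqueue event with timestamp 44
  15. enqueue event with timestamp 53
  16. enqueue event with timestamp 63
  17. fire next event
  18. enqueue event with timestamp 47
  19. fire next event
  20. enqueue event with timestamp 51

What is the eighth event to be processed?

insert 55 → {55}
insert 54 → {54, 55}
fire next event → 54; now {55}
fire next event → 55; now {}
insert 58 → {58}
fire next event → 58; now {}
insert 49 → {49}
fire next event → 49; now {}
insert 45 → {45}
fire next event → 45; now {}
insert 59 → {59}
fire next event → 59; now {}
insert 56 → {56}
insert 44 → {44, 56}
insert 53 → {44, 53, 56}
insert 63 → {44, 53, 56, 63}
fire next event → 44; now {53, 56, 63}
insert 47 → {47, 53, 56, 63}
fire next event → 47; now {53, 56, 63}
insert 51 → {51, 53, 56, 63}

47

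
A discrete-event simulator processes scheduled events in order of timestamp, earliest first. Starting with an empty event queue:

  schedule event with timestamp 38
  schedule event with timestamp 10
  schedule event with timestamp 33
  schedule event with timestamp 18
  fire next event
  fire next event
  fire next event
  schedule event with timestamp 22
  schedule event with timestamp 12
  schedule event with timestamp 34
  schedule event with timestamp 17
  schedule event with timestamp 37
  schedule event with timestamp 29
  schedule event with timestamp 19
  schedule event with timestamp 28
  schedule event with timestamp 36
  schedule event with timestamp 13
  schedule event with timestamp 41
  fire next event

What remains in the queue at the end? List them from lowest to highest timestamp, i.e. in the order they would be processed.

[13, 17, 19, 22, 28, 29, 34, 36, 37, 38, 41]

insert 38 → {38}
insert 10 → {10, 38}
insert 33 → {10, 33, 38}
insert 18 → {10, 18, 33, 38}
fire next event → 10; now {18, 33, 38}
fire next event → 18; now {33, 38}
fire next event → 33; now {38}
insert 22 → {22, 38}
insert 12 → {12, 22, 38}
insert 34 → {12, 22, 34, 38}
insert 17 → {12, 17, 22, 34, 38}
insert 37 → {12, 17, 22, 34, 37, 38}
insert 29 → {12, 17, 22, 29, 34, 37, 38}
insert 19 → {12, 17, 19, 22, 29, 34, 37, 38}
insert 28 → {12, 17, 19, 22, 28, 29, 34, 37, 38}
insert 36 → {12, 17, 19, 22, 28, 29, 34, 36, 37, 38}
insert 13 → {12, 13, 17, 19, 22, 28, 29, 34, 36, 37, 38}
insert 41 → {12, 13, 17, 19, 22, 28, 29, 34, 36, 37, 38, 41}
fire next event → 12; now {13, 17, 19, 22, 28, 29, 34, 36, 37, 38, 41}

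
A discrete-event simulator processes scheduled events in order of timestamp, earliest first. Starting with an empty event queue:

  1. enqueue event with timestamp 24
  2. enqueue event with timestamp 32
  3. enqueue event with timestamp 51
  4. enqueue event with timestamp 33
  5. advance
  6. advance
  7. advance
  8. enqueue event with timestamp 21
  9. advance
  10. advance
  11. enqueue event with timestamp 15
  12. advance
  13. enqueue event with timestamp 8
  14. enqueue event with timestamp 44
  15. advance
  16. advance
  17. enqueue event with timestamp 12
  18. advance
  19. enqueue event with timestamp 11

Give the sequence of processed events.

24, 32, 33, 21, 51, 15, 8, 44, 12

insert 24 → {24}
insert 32 → {24, 32}
insert 51 → {24, 32, 51}
insert 33 → {24, 32, 33, 51}
advance → 24; now {32, 33, 51}
advance → 32; now {33, 51}
advance → 33; now {51}
insert 21 → {21, 51}
advance → 21; now {51}
advance → 51; now {}
insert 15 → {15}
advance → 15; now {}
insert 8 → {8}
insert 44 → {8, 44}
advance → 8; now {44}
advance → 44; now {}
insert 12 → {12}
advance → 12; now {}
insert 11 → {11}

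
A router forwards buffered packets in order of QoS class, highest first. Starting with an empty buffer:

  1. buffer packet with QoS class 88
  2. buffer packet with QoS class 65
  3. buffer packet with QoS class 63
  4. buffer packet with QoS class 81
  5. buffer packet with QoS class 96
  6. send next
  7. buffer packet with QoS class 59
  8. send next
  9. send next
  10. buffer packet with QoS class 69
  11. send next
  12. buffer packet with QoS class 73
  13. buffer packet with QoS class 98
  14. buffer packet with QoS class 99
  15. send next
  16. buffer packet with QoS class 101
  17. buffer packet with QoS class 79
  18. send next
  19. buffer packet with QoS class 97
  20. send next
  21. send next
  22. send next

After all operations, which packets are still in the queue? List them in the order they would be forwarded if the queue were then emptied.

insert 88 → {88}
insert 65 → {88, 65}
insert 63 → {88, 65, 63}
insert 81 → {88, 81, 65, 63}
insert 96 → {96, 88, 81, 65, 63}
send next → 96; now {88, 81, 65, 63}
insert 59 → {88, 81, 65, 63, 59}
send next → 88; now {81, 65, 63, 59}
send next → 81; now {65, 63, 59}
insert 69 → {69, 65, 63, 59}
send next → 69; now {65, 63, 59}
insert 73 → {73, 65, 63, 59}
insert 98 → {98, 73, 65, 63, 59}
insert 99 → {99, 98, 73, 65, 63, 59}
send next → 99; now {98, 73, 65, 63, 59}
insert 101 → {101, 98, 73, 65, 63, 59}
insert 79 → {101, 98, 79, 73, 65, 63, 59}
send next → 101; now {98, 79, 73, 65, 63, 59}
insert 97 → {98, 97, 79, 73, 65, 63, 59}
send next → 98; now {97, 79, 73, 65, 63, 59}
send next → 97; now {79, 73, 65, 63, 59}
send next → 79; now {73, 65, 63, 59}

[73, 65, 63, 59]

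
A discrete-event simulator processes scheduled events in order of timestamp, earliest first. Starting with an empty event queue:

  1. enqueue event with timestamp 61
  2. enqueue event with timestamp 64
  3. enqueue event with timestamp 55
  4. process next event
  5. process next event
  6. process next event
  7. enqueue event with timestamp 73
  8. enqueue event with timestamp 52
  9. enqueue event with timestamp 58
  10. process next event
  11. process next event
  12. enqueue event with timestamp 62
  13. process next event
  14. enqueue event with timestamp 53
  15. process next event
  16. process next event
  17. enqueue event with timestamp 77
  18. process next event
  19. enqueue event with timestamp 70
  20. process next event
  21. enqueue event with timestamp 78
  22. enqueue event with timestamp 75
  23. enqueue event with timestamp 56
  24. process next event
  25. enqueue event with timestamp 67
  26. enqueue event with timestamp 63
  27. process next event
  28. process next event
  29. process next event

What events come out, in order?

insert 61 → {61}
insert 64 → {61, 64}
insert 55 → {55, 61, 64}
process next event → 55; now {61, 64}
process next event → 61; now {64}
process next event → 64; now {}
insert 73 → {73}
insert 52 → {52, 73}
insert 58 → {52, 58, 73}
process next event → 52; now {58, 73}
process next event → 58; now {73}
insert 62 → {62, 73}
process next event → 62; now {73}
insert 53 → {53, 73}
process next event → 53; now {73}
process next event → 73; now {}
insert 77 → {77}
process next event → 77; now {}
insert 70 → {70}
process next event → 70; now {}
insert 78 → {78}
insert 75 → {75, 78}
insert 56 → {56, 75, 78}
process next event → 56; now {75, 78}
insert 67 → {67, 75, 78}
insert 63 → {63, 67, 75, 78}
process next event → 63; now {67, 75, 78}
process next event → 67; now {75, 78}
process next event → 75; now {78}

[55, 61, 64, 52, 58, 62, 53, 73, 77, 70, 56, 63, 67, 75]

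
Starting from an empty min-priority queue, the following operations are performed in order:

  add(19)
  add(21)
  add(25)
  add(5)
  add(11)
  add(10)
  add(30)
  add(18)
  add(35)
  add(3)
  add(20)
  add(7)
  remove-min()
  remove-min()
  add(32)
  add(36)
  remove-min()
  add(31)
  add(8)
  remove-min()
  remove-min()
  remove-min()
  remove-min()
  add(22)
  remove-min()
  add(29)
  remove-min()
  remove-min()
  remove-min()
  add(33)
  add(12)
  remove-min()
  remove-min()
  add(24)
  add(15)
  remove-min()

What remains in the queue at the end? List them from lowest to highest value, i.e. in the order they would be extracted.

insert 19 → {19}
insert 21 → {19, 21}
insert 25 → {19, 21, 25}
insert 5 → {5, 19, 21, 25}
insert 11 → {5, 11, 19, 21, 25}
insert 10 → {5, 10, 11, 19, 21, 25}
insert 30 → {5, 10, 11, 19, 21, 25, 30}
insert 18 → {5, 10, 11, 18, 19, 21, 25, 30}
insert 35 → {5, 10, 11, 18, 19, 21, 25, 30, 35}
insert 3 → {3, 5, 10, 11, 18, 19, 21, 25, 30, 35}
insert 20 → {3, 5, 10, 11, 18, 19, 20, 21, 25, 30, 35}
insert 7 → {3, 5, 7, 10, 11, 18, 19, 20, 21, 25, 30, 35}
remove-min → 3; now {5, 7, 10, 11, 18, 19, 20, 21, 25, 30, 35}
remove-min → 5; now {7, 10, 11, 18, 19, 20, 21, 25, 30, 35}
insert 32 → {7, 10, 11, 18, 19, 20, 21, 25, 30, 32, 35}
insert 36 → {7, 10, 11, 18, 19, 20, 21, 25, 30, 32, 35, 36}
remove-min → 7; now {10, 11, 18, 19, 20, 21, 25, 30, 32, 35, 36}
insert 31 → {10, 11, 18, 19, 20, 21, 25, 30, 31, 32, 35, 36}
insert 8 → {8, 10, 11, 18, 19, 20, 21, 25, 30, 31, 32, 35, 36}
remove-min → 8; now {10, 11, 18, 19, 20, 21, 25, 30, 31, 32, 35, 36}
remove-min → 10; now {11, 18, 19, 20, 21, 25, 30, 31, 32, 35, 36}
remove-min → 11; now {18, 19, 20, 21, 25, 30, 31, 32, 35, 36}
remove-min → 18; now {19, 20, 21, 25, 30, 31, 32, 35, 36}
insert 22 → {19, 20, 21, 22, 25, 30, 31, 32, 35, 36}
remove-min → 19; now {20, 21, 22, 25, 30, 31, 32, 35, 36}
insert 29 → {20, 21, 22, 25, 29, 30, 31, 32, 35, 36}
remove-min → 20; now {21, 22, 25, 29, 30, 31, 32, 35, 36}
remove-min → 21; now {22, 25, 29, 30, 31, 32, 35, 36}
remove-min → 22; now {25, 29, 30, 31, 32, 35, 36}
insert 33 → {25, 29, 30, 31, 32, 33, 35, 36}
insert 12 → {12, 25, 29, 30, 31, 32, 33, 35, 36}
remove-min → 12; now {25, 29, 30, 31, 32, 33, 35, 36}
remove-min → 25; now {29, 30, 31, 32, 33, 35, 36}
insert 24 → {24, 29, 30, 31, 32, 33, 35, 36}
insert 15 → {15, 24, 29, 30, 31, 32, 33, 35, 36}
remove-min → 15; now {24, 29, 30, 31, 32, 33, 35, 36}

[24, 29, 30, 31, 32, 33, 35, 36]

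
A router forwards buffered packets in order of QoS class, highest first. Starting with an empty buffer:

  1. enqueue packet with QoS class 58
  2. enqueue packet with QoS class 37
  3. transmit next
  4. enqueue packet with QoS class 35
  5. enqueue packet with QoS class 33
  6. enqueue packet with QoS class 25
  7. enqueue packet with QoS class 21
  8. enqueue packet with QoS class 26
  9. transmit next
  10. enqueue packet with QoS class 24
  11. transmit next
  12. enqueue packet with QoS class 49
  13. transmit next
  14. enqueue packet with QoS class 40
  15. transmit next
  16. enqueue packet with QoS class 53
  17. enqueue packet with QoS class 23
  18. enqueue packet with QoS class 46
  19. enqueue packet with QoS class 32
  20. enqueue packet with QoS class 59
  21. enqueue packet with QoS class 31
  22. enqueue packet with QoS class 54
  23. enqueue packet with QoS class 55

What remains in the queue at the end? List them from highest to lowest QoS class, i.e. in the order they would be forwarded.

[59, 55, 54, 53, 46, 33, 32, 31, 26, 25, 24, 23, 21]

insert 58 → {58}
insert 37 → {58, 37}
transmit next → 58; now {37}
insert 35 → {37, 35}
insert 33 → {37, 35, 33}
insert 25 → {37, 35, 33, 25}
insert 21 → {37, 35, 33, 25, 21}
insert 26 → {37, 35, 33, 26, 25, 21}
transmit next → 37; now {35, 33, 26, 25, 21}
insert 24 → {35, 33, 26, 25, 24, 21}
transmit next → 35; now {33, 26, 25, 24, 21}
insert 49 → {49, 33, 26, 25, 24, 21}
transmit next → 49; now {33, 26, 25, 24, 21}
insert 40 → {40, 33, 26, 25, 24, 21}
transmit next → 40; now {33, 26, 25, 24, 21}
insert 53 → {53, 33, 26, 25, 24, 21}
insert 23 → {53, 33, 26, 25, 24, 23, 21}
insert 46 → {53, 46, 33, 26, 25, 24, 23, 21}
insert 32 → {53, 46, 33, 32, 26, 25, 24, 23, 21}
insert 59 → {59, 53, 46, 33, 32, 26, 25, 24, 23, 21}
insert 31 → {59, 53, 46, 33, 32, 31, 26, 25, 24, 23, 21}
insert 54 → {59, 54, 53, 46, 33, 32, 31, 26, 25, 24, 23, 21}
insert 55 → {59, 55, 54, 53, 46, 33, 32, 31, 26, 25, 24, 23, 21}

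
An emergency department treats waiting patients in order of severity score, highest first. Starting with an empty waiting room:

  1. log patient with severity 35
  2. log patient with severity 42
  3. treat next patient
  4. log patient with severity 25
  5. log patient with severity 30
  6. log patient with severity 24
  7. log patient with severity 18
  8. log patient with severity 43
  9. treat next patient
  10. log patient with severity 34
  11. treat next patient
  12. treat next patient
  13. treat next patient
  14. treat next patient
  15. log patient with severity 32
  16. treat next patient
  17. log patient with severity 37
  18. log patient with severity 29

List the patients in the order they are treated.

[42, 43, 35, 34, 30, 25, 32]

insert 35 → {35}
insert 42 → {42, 35}
treat next patient → 42; now {35}
insert 25 → {35, 25}
insert 30 → {35, 30, 25}
insert 24 → {35, 30, 25, 24}
insert 18 → {35, 30, 25, 24, 18}
insert 43 → {43, 35, 30, 25, 24, 18}
treat next patient → 43; now {35, 30, 25, 24, 18}
insert 34 → {35, 34, 30, 25, 24, 18}
treat next patient → 35; now {34, 30, 25, 24, 18}
treat next patient → 34; now {30, 25, 24, 18}
treat next patient → 30; now {25, 24, 18}
treat next patient → 25; now {24, 18}
insert 32 → {32, 24, 18}
treat next patient → 32; now {24, 18}
insert 37 → {37, 24, 18}
insert 29 → {37, 29, 24, 18}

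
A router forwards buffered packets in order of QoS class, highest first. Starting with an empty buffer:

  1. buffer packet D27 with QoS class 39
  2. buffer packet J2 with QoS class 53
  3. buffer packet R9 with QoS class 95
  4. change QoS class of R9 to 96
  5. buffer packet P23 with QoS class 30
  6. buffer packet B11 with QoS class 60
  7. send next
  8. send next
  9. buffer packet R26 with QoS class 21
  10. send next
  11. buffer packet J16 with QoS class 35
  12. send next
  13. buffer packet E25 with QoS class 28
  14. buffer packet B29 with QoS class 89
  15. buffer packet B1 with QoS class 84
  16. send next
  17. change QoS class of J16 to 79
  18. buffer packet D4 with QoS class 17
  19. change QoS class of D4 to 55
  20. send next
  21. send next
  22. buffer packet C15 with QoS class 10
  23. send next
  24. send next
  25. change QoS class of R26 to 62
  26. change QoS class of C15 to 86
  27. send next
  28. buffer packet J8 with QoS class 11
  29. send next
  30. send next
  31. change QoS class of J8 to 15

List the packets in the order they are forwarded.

[R9, B11, J2, D27, B29, B1, J16, D4, P23, C15, R26, E25]

add D27 (QoS class 39) → {D27:39}
add J2 (QoS class 53) → {J2:53, D27:39}
add R9 (QoS class 95) → {R9:95, J2:53, D27:39}
update R9 to QoS class 96 → {R9:96, J2:53, D27:39}
add P23 (QoS class 30) → {R9:96, J2:53, D27:39, P23:30}
add B11 (QoS class 60) → {R9:96, B11:60, J2:53, D27:39, P23:30}
send next → R9; now {B11:60, J2:53, D27:39, P23:30}
send next → B11; now {J2:53, D27:39, P23:30}
add R26 (QoS class 21) → {J2:53, D27:39, P23:30, R26:21}
send next → J2; now {D27:39, P23:30, R26:21}
add J16 (QoS class 35) → {D27:39, J16:35, P23:30, R26:21}
send next → D27; now {J16:35, P23:30, R26:21}
add E25 (QoS class 28) → {J16:35, P23:30, E25:28, R26:21}
add B29 (QoS class 89) → {B29:89, J16:35, P23:30, E25:28, R26:21}
add B1 (QoS class 84) → {B29:89, B1:84, J16:35, P23:30, E25:28, R26:21}
send next → B29; now {B1:84, J16:35, P23:30, E25:28, R26:21}
update J16 to QoS class 79 → {B1:84, J16:79, P23:30, E25:28, R26:21}
add D4 (QoS class 17) → {B1:84, J16:79, P23:30, E25:28, R26:21, D4:17}
update D4 to QoS class 55 → {B1:84, J16:79, D4:55, P23:30, E25:28, R26:21}
send next → B1; now {J16:79, D4:55, P23:30, E25:28, R26:21}
send next → J16; now {D4:55, P23:30, E25:28, R26:21}
add C15 (QoS class 10) → {D4:55, P23:30, E25:28, R26:21, C15:10}
send next → D4; now {P23:30, E25:28, R26:21, C15:10}
send next → P23; now {E25:28, R26:21, C15:10}
update R26 to QoS class 62 → {R26:62, E25:28, C15:10}
update C15 to QoS class 86 → {C15:86, R26:62, E25:28}
send next → C15; now {R26:62, E25:28}
add J8 (QoS class 11) → {R26:62, E25:28, J8:11}
send next → R26; now {E25:28, J8:11}
send next → E25; now {J8:11}
update J8 to QoS class 15 → {J8:15}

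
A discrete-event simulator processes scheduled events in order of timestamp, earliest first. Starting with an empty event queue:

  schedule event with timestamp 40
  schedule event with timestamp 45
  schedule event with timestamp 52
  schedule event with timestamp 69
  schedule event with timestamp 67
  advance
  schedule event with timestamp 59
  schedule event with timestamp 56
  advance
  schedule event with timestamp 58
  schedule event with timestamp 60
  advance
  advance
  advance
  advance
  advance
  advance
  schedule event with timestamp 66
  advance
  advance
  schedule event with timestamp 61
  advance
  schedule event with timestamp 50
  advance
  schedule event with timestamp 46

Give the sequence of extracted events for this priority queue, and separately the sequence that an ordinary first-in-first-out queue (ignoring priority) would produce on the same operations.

priority queue: [40, 45, 52, 56, 58, 59, 60, 67, 66, 69, 61, 50]; FIFO queue: [40, 45, 52, 69, 67, 59, 56, 58, 60, 66, 61, 50]

insert 40 → {40}
insert 45 → {40, 45}
insert 52 → {40, 45, 52}
insert 69 → {40, 45, 52, 69}
insert 67 → {40, 45, 52, 67, 69}
advance → 40; now {45, 52, 67, 69}
insert 59 → {45, 52, 59, 67, 69}
insert 56 → {45, 52, 56, 59, 67, 69}
advance → 45; now {52, 56, 59, 67, 69}
insert 58 → {52, 56, 58, 59, 67, 69}
insert 60 → {52, 56, 58, 59, 60, 67, 69}
advance → 52; now {56, 58, 59, 60, 67, 69}
advance → 56; now {58, 59, 60, 67, 69}
advance → 58; now {59, 60, 67, 69}
advance → 59; now {60, 67, 69}
advance → 60; now {67, 69}
advance → 67; now {69}
insert 66 → {66, 69}
advance → 66; now {69}
advance → 69; now {}
insert 61 → {61}
advance → 61; now {}
insert 50 → {50}
advance → 50; now {}
insert 46 → {46}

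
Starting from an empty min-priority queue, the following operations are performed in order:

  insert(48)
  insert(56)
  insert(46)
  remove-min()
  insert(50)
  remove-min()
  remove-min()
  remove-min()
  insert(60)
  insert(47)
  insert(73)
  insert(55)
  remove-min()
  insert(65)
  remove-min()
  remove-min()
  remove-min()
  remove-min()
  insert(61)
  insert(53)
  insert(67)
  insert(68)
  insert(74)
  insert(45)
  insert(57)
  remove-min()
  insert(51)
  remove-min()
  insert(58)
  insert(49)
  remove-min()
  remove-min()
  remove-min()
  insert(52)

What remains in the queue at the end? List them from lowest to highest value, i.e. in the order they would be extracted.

[52, 58, 61, 67, 68, 74]

insert 48 → {48}
insert 56 → {48, 56}
insert 46 → {46, 48, 56}
remove-min → 46; now {48, 56}
insert 50 → {48, 50, 56}
remove-min → 48; now {50, 56}
remove-min → 50; now {56}
remove-min → 56; now {}
insert 60 → {60}
insert 47 → {47, 60}
insert 73 → {47, 60, 73}
insert 55 → {47, 55, 60, 73}
remove-min → 47; now {55, 60, 73}
insert 65 → {55, 60, 65, 73}
remove-min → 55; now {60, 65, 73}
remove-min → 60; now {65, 73}
remove-min → 65; now {73}
remove-min → 73; now {}
insert 61 → {61}
insert 53 → {53, 61}
insert 67 → {53, 61, 67}
insert 68 → {53, 61, 67, 68}
insert 74 → {53, 61, 67, 68, 74}
insert 45 → {45, 53, 61, 67, 68, 74}
insert 57 → {45, 53, 57, 61, 67, 68, 74}
remove-min → 45; now {53, 57, 61, 67, 68, 74}
insert 51 → {51, 53, 57, 61, 67, 68, 74}
remove-min → 51; now {53, 57, 61, 67, 68, 74}
insert 58 → {53, 57, 58, 61, 67, 68, 74}
insert 49 → {49, 53, 57, 58, 61, 67, 68, 74}
remove-min → 49; now {53, 57, 58, 61, 67, 68, 74}
remove-min → 53; now {57, 58, 61, 67, 68, 74}
remove-min → 57; now {58, 61, 67, 68, 74}
insert 52 → {52, 58, 61, 67, 68, 74}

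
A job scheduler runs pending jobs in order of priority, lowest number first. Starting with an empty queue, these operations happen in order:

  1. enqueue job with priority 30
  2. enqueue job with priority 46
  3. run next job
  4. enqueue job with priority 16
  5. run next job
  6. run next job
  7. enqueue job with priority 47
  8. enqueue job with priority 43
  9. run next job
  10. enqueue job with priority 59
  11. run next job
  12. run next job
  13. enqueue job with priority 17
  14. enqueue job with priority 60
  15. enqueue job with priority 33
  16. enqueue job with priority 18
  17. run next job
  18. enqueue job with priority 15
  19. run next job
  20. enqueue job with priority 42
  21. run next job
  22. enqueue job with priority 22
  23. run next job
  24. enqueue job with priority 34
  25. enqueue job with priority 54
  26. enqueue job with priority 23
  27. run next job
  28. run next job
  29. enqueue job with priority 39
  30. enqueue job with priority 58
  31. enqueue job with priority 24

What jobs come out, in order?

insert 30 → {30}
insert 46 → {30, 46}
run next job → 30; now {46}
insert 16 → {16, 46}
run next job → 16; now {46}
run next job → 46; now {}
insert 47 → {47}
insert 43 → {43, 47}
run next job → 43; now {47}
insert 59 → {47, 59}
run next job → 47; now {59}
run next job → 59; now {}
insert 17 → {17}
insert 60 → {17, 60}
insert 33 → {17, 33, 60}
insert 18 → {17, 18, 33, 60}
run next job → 17; now {18, 33, 60}
insert 15 → {15, 18, 33, 60}
run next job → 15; now {18, 33, 60}
insert 42 → {18, 33, 42, 60}
run next job → 18; now {33, 42, 60}
insert 22 → {22, 33, 42, 60}
run next job → 22; now {33, 42, 60}
insert 34 → {33, 34, 42, 60}
insert 54 → {33, 34, 42, 54, 60}
insert 23 → {23, 33, 34, 42, 54, 60}
run next job → 23; now {33, 34, 42, 54, 60}
run next job → 33; now {34, 42, 54, 60}
insert 39 → {34, 39, 42, 54, 60}
insert 58 → {34, 39, 42, 54, 58, 60}
insert 24 → {24, 34, 39, 42, 54, 58, 60}

30, 16, 46, 43, 47, 59, 17, 15, 18, 22, 23, 33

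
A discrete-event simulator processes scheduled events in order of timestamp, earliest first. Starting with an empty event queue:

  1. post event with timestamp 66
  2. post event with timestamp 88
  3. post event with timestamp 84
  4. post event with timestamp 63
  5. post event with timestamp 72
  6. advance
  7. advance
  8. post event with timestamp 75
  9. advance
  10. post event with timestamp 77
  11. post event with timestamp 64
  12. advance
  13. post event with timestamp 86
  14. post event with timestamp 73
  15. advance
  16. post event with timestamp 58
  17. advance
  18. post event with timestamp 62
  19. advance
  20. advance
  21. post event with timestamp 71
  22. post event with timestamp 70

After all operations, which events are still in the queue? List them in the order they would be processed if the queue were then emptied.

[70, 71, 77, 84, 86, 88]

insert 66 → {66}
insert 88 → {66, 88}
insert 84 → {66, 84, 88}
insert 63 → {63, 66, 84, 88}
insert 72 → {63, 66, 72, 84, 88}
advance → 63; now {66, 72, 84, 88}
advance → 66; now {72, 84, 88}
insert 75 → {72, 75, 84, 88}
advance → 72; now {75, 84, 88}
insert 77 → {75, 77, 84, 88}
insert 64 → {64, 75, 77, 84, 88}
advance → 64; now {75, 77, 84, 88}
insert 86 → {75, 77, 84, 86, 88}
insert 73 → {73, 75, 77, 84, 86, 88}
advance → 73; now {75, 77, 84, 86, 88}
insert 58 → {58, 75, 77, 84, 86, 88}
advance → 58; now {75, 77, 84, 86, 88}
insert 62 → {62, 75, 77, 84, 86, 88}
advance → 62; now {75, 77, 84, 86, 88}
advance → 75; now {77, 84, 86, 88}
insert 71 → {71, 77, 84, 86, 88}
insert 70 → {70, 71, 77, 84, 86, 88}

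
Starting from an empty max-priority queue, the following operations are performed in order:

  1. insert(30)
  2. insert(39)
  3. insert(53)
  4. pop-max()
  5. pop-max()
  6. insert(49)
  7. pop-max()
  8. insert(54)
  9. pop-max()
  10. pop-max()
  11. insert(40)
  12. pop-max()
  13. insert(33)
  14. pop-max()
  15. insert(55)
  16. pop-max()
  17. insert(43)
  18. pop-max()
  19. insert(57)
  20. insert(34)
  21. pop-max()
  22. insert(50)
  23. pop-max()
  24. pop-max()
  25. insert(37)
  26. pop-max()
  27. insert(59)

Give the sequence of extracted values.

[53, 39, 49, 54, 30, 40, 33, 55, 43, 57, 50, 34, 37]

insert 30 → {30}
insert 39 → {39, 30}
insert 53 → {53, 39, 30}
pop-max → 53; now {39, 30}
pop-max → 39; now {30}
insert 49 → {49, 30}
pop-max → 49; now {30}
insert 54 → {54, 30}
pop-max → 54; now {30}
pop-max → 30; now {}
insert 40 → {40}
pop-max → 40; now {}
insert 33 → {33}
pop-max → 33; now {}
insert 55 → {55}
pop-max → 55; now {}
insert 43 → {43}
pop-max → 43; now {}
insert 57 → {57}
insert 34 → {57, 34}
pop-max → 57; now {34}
insert 50 → {50, 34}
pop-max → 50; now {34}
pop-max → 34; now {}
insert 37 → {37}
pop-max → 37; now {}
insert 59 → {59}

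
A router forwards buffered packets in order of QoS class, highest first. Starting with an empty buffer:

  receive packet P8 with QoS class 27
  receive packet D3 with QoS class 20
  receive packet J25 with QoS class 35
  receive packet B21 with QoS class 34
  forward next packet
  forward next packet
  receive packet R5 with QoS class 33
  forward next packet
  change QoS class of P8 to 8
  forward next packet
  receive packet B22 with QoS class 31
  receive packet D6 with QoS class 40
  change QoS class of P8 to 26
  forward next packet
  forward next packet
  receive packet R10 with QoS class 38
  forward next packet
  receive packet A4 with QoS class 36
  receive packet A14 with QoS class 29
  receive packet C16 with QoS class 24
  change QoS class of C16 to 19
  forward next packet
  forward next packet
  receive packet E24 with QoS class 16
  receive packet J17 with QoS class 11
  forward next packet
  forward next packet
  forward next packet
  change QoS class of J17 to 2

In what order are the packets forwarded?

add P8 (QoS class 27) → {P8:27}
add D3 (QoS class 20) → {P8:27, D3:20}
add J25 (QoS class 35) → {J25:35, P8:27, D3:20}
add B21 (QoS class 34) → {J25:35, B21:34, P8:27, D3:20}
forward next packet → J25; now {B21:34, P8:27, D3:20}
forward next packet → B21; now {P8:27, D3:20}
add R5 (QoS class 33) → {R5:33, P8:27, D3:20}
forward next packet → R5; now {P8:27, D3:20}
update P8 to QoS class 8 → {D3:20, P8:8}
forward next packet → D3; now {P8:8}
add B22 (QoS class 31) → {B22:31, P8:8}
add D6 (QoS class 40) → {D6:40, B22:31, P8:8}
update P8 to QoS class 26 → {D6:40, B22:31, P8:26}
forward next packet → D6; now {B22:31, P8:26}
forward next packet → B22; now {P8:26}
add R10 (QoS class 38) → {R10:38, P8:26}
forward next packet → R10; now {P8:26}
add A4 (QoS class 36) → {A4:36, P8:26}
add A14 (QoS class 29) → {A4:36, A14:29, P8:26}
add C16 (QoS class 24) → {A4:36, A14:29, P8:26, C16:24}
update C16 to QoS class 19 → {A4:36, A14:29, P8:26, C16:19}
forward next packet → A4; now {A14:29, P8:26, C16:19}
forward next packet → A14; now {P8:26, C16:19}
add E24 (QoS class 16) → {P8:26, C16:19, E24:16}
add J17 (QoS class 11) → {P8:26, C16:19, E24:16, J17:11}
forward next packet → P8; now {C16:19, E24:16, J17:11}
forward next packet → C16; now {E24:16, J17:11}
forward next packet → E24; now {J17:11}
update J17 to QoS class 2 → {J17:2}

J25, B21, R5, D3, D6, B22, R10, A4, A14, P8, C16, E24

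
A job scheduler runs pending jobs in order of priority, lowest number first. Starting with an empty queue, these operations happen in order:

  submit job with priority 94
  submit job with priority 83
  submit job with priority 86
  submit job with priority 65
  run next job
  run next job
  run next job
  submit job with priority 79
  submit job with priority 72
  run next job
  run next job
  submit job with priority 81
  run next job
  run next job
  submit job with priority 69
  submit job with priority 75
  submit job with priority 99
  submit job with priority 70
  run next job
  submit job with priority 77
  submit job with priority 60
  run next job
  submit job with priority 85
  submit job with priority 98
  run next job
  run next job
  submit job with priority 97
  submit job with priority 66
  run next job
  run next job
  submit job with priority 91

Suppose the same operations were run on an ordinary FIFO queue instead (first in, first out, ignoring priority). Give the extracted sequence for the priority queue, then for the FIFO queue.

insert 94 → {94}
insert 83 → {83, 94}
insert 86 → {83, 86, 94}
insert 65 → {65, 83, 86, 94}
run next job → 65; now {83, 86, 94}
run next job → 83; now {86, 94}
run next job → 86; now {94}
insert 79 → {79, 94}
insert 72 → {72, 79, 94}
run next job → 72; now {79, 94}
run next job → 79; now {94}
insert 81 → {81, 94}
run next job → 81; now {94}
run next job → 94; now {}
insert 69 → {69}
insert 75 → {69, 75}
insert 99 → {69, 75, 99}
insert 70 → {69, 70, 75, 99}
run next job → 69; now {70, 75, 99}
insert 77 → {70, 75, 77, 99}
insert 60 → {60, 70, 75, 77, 99}
run next job → 60; now {70, 75, 77, 99}
insert 85 → {70, 75, 77, 85, 99}
insert 98 → {70, 75, 77, 85, 98, 99}
run next job → 70; now {75, 77, 85, 98, 99}
run next job → 75; now {77, 85, 98, 99}
insert 97 → {77, 85, 97, 98, 99}
insert 66 → {66, 77, 85, 97, 98, 99}
run next job → 66; now {77, 85, 97, 98, 99}
run next job → 77; now {85, 97, 98, 99}
insert 91 → {85, 91, 97, 98, 99}

priority queue: 65, 83, 86, 72, 79, 81, 94, 69, 60, 70, 75, 66, 77; FIFO queue: 94 → 83 → 86 → 65 → 79 → 72 → 81 → 69 → 75 → 99 → 70 → 77 → 60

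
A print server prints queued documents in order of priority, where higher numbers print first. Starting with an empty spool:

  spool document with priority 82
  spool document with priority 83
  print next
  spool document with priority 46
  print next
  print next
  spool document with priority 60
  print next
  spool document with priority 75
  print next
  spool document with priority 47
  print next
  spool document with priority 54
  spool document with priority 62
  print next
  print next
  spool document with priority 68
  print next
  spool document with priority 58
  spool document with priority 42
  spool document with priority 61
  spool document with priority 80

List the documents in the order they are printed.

[83, 82, 46, 60, 75, 47, 62, 54, 68]

insert 82 → {82}
insert 83 → {83, 82}
print next → 83; now {82}
insert 46 → {82, 46}
print next → 82; now {46}
print next → 46; now {}
insert 60 → {60}
print next → 60; now {}
insert 75 → {75}
print next → 75; now {}
insert 47 → {47}
print next → 47; now {}
insert 54 → {54}
insert 62 → {62, 54}
print next → 62; now {54}
print next → 54; now {}
insert 68 → {68}
print next → 68; now {}
insert 58 → {58}
insert 42 → {58, 42}
insert 61 → {61, 58, 42}
insert 80 → {80, 61, 58, 42}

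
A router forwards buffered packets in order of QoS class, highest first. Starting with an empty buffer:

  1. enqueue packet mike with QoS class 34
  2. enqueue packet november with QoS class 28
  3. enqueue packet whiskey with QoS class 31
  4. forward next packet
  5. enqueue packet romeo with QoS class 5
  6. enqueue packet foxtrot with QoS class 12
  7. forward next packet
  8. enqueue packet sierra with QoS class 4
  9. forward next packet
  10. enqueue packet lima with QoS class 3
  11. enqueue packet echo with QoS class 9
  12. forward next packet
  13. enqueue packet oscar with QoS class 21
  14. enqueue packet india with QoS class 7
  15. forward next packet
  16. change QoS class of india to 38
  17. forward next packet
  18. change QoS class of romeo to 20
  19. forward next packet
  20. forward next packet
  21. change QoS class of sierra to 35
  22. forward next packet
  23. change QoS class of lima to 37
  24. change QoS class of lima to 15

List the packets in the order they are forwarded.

mike, whiskey, november, foxtrot, oscar, india, romeo, echo, sierra

add mike (QoS class 34) → {mike:34}
add november (QoS class 28) → {mike:34, november:28}
add whiskey (QoS class 31) → {mike:34, whiskey:31, november:28}
forward next packet → mike; now {whiskey:31, november:28}
add romeo (QoS class 5) → {whiskey:31, november:28, romeo:5}
add foxtrot (QoS class 12) → {whiskey:31, november:28, foxtrot:12, romeo:5}
forward next packet → whiskey; now {november:28, foxtrot:12, romeo:5}
add sierra (QoS class 4) → {november:28, foxtrot:12, romeo:5, sierra:4}
forward next packet → november; now {foxtrot:12, romeo:5, sierra:4}
add lima (QoS class 3) → {foxtrot:12, romeo:5, sierra:4, lima:3}
add echo (QoS class 9) → {foxtrot:12, echo:9, romeo:5, sierra:4, lima:3}
forward next packet → foxtrot; now {echo:9, romeo:5, sierra:4, lima:3}
add oscar (QoS class 21) → {oscar:21, echo:9, romeo:5, sierra:4, lima:3}
add india (QoS class 7) → {oscar:21, echo:9, india:7, romeo:5, sierra:4, lima:3}
forward next packet → oscar; now {echo:9, india:7, romeo:5, sierra:4, lima:3}
update india to QoS class 38 → {india:38, echo:9, romeo:5, sierra:4, lima:3}
forward next packet → india; now {echo:9, romeo:5, sierra:4, lima:3}
update romeo to QoS class 20 → {romeo:20, echo:9, sierra:4, lima:3}
forward next packet → romeo; now {echo:9, sierra:4, lima:3}
forward next packet → echo; now {sierra:4, lima:3}
update sierra to QoS class 35 → {sierra:35, lima:3}
forward next packet → sierra; now {lima:3}
update lima to QoS class 37 → {lima:37}
update lima to QoS class 15 → {lima:15}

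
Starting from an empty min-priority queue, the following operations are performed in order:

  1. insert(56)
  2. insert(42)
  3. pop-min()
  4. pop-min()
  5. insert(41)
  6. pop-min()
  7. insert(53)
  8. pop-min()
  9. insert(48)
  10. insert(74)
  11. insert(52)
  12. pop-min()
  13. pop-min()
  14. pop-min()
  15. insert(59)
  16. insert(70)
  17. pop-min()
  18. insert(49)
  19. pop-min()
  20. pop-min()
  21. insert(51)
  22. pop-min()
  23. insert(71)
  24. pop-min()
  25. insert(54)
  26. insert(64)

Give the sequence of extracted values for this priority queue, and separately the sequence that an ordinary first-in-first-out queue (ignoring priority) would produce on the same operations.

priority queue: 42 → 56 → 41 → 53 → 48 → 52 → 74 → 59 → 49 → 70 → 51 → 71; FIFO queue: [56, 42, 41, 53, 48, 74, 52, 59, 70, 49, 51, 71]

insert 56 → {56}
insert 42 → {42, 56}
pop-min → 42; now {56}
pop-min → 56; now {}
insert 41 → {41}
pop-min → 41; now {}
insert 53 → {53}
pop-min → 53; now {}
insert 48 → {48}
insert 74 → {48, 74}
insert 52 → {48, 52, 74}
pop-min → 48; now {52, 74}
pop-min → 52; now {74}
pop-min → 74; now {}
insert 59 → {59}
insert 70 → {59, 70}
pop-min → 59; now {70}
insert 49 → {49, 70}
pop-min → 49; now {70}
pop-min → 70; now {}
insert 51 → {51}
pop-min → 51; now {}
insert 71 → {71}
pop-min → 71; now {}
insert 54 → {54}
insert 64 → {54, 64}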